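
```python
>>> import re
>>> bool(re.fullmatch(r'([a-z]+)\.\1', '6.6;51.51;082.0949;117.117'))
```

`re.fullmatch` is like wrapping the pattern in `^…$` (in single-line mode).
Here there's no way to consume every character, so the call returns None, and `bool(None)` is False.

False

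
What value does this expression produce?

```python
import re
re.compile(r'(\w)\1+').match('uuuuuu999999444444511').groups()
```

After group 1 captures some text, `\1` only succeeds where that same text appears again.
With `match`, the pattern is implicitly anchored at the beginning.
The match spans [0:6] → 'uuuuuu'.
Captured: group 1 = 'u'.

('u',)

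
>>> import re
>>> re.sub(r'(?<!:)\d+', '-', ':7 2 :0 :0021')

':7 - :0 :0-'

The negative lookaround is zero-width — it rules out positions where the adjacent text would match, without consuming anything.
Each match is replaced by '-'.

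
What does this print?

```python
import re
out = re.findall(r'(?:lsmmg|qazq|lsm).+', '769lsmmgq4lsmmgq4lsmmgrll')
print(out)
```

['lsmmgq4lsmmgq4lsmmgrll']

With no groups in the pattern, `findall` gives back each whole match — 1 here.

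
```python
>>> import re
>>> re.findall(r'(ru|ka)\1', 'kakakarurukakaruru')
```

A backreference is literal: `\1` must see the identical characters the first group matched.
Because there's exactly one group, `findall` drops the full match and keeps group 1 from each hit.

['ka', 'ru', 'ka', 'ru']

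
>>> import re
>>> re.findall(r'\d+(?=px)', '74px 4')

['74']

Because the assertion is zero-width, the text it checks is not consumed and won't appear in the result.
Matches: at [0:2] → '74'.
No capturing groups, so `findall` returns the 1 full match string.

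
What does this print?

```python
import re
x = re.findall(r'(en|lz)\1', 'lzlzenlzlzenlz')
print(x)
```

['lz', 'lz']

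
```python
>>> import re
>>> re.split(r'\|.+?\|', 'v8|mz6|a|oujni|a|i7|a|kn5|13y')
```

A `+?`/`*?`/`{m,n}?` starts at its minimum and grows only as far as needed for what follows to match.
Splitting on the pattern gives 5 pieces.

['v8', 'a', 'a', 'a', '13y']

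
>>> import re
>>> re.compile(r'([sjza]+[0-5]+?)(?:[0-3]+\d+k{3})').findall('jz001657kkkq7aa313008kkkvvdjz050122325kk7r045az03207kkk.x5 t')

['jz0', 'aa3', 'az0']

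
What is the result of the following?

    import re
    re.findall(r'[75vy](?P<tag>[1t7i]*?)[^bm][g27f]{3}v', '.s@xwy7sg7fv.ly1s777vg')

['7', '1']

`findall` collects group 1 from each match (2 total).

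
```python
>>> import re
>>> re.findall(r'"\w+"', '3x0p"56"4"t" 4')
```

['"56"', '"t"']

Since nothing is captured, `findall` lists the 2 matched substrings directly.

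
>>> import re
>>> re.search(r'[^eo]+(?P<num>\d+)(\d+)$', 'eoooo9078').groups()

The match spans [5:9] → '9078'.
Captured: group 1 = '7', group 2 = '8'.

('7', '8')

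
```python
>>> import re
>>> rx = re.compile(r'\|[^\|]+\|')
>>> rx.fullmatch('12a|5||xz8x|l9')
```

None

`re.fullmatch` requires the pattern to consume the entire string.
Here the pattern can't cover the whole string, so the call returns None.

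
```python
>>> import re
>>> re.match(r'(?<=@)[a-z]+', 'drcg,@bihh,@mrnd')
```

None

The `(?=…)`/`(?<=…)` assertion just peeks at neighbouring text; it doesn't advance the match position.
`re.match` won't scan ahead — the pattern has to work from the very first character.
Here the pattern fails at index 0, so the call returns None.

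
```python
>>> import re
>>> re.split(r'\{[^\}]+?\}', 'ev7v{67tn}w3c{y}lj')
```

Splitting on the pattern gives 3 pieces.

['ev7v', 'w3c', 'lj']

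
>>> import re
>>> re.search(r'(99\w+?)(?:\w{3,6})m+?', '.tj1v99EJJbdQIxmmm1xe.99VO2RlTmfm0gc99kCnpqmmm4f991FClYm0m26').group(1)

Pattern: the literal '99', then one or more of a word character (lazy) (captured); then 3 to 6 of a word character (non-capturing group); then one or more of a literal 'm' (lazy).
`re.search` scans for the first position where the pattern succeeds.
The match spans [5:16] → '99EJJbdQIxm'.
Captured: group 1 = '99EJ'.

'99EJ'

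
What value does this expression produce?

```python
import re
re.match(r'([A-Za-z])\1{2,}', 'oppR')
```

None

`re.match` won't scan ahead — the pattern has to work from the very first character.
Here position 0 doesn't satisfy it, so the call returns None.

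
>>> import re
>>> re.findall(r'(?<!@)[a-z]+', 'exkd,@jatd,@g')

['exkd', 'atd']

The negative lookahead/lookbehind blocks any match where the forbidden context is present.
Walking the string: at [0:4] → 'exkd'; at [7:10] → 'atd'.
Since nothing is captured, `findall` lists the 2 matched substrings directly.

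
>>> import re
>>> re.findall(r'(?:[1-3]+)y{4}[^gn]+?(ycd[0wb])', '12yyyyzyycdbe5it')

Pattern: one or more of a character in [1-3] (non-capturing group); then exactly 4 of the literal 'y', then one or more of any character except [gn] (lazy); then the literal 'ycd', then one of [0wb] (captured).
Because there's exactly one group, `findall` drops the full match and keeps group 1 from the one hit.

['ycdb']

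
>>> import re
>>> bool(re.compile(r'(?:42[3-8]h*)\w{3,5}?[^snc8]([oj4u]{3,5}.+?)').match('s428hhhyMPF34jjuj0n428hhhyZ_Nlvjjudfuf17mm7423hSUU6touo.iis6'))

False

With `match`, the pattern is implicitly anchored at the beginning.
Here the string doesn't start with a match, so the call returns None, and `bool(None)` is False.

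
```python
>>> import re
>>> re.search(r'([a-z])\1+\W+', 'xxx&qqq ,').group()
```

After group 1 captures some text, `\1` only succeeds where that same text appears again.
`re.search` scans for the first position where the pattern succeeds.
The match spans [0:4] → 'xxx&'.
Captured: group 1 = 'x'.

'xxx&'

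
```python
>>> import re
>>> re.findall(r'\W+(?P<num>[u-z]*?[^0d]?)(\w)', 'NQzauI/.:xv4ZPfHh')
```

[('x', 'v')]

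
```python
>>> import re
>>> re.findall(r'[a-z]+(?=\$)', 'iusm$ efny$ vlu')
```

['iusm', 'efny']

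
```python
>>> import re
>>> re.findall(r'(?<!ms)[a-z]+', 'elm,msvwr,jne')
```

Because the assertion is negative and zero-width, positions next to the forbidden text are skipped.
Scanning left to right: at [0:3] → 'elm'; at [4:9] → 'msvwr'; at [10:13] → 'jne'.
No capturing groups, so `findall` returns the 3 full match strings.

['elm', 'msvwr', 'jne']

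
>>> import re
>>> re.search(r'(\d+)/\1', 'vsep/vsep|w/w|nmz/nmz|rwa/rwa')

None

A backreference is literal: `\1` must see the identical characters the first group matched.
Unlike `match`, `search` isn't anchored — it looks for the pattern anywhere in the string.
Here no position works, so the call returns None.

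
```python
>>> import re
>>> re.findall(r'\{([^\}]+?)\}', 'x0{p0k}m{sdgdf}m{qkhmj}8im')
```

['p0k', 'sdgdf', 'qkhmj']

Walking the string: at [2:7] match '{p0k}', group 1 = 'p0k'; at [8:15] match '{sdgdf}', group 1 = 'sdgdf'; at [16:23] match '{qkhmj}', group 1 = 'qkhmj'.
`findall` collects group 1 from each match (3 total).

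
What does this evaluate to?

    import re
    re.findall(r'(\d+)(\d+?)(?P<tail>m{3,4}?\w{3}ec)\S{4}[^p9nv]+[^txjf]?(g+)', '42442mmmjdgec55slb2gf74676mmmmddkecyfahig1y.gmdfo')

The pattern matches one or more of a digit (captured); then one or more of a digit (lazy) (captured); then 3 to 4 of a literal 'm' (lazy), then exactly 3 of a word character, then the literal 'ec' (captured as 'tail'); then exactly 4 of a non-whitespace character, then one or more of any character except [p9nv], then optionally any character except [txjf]; then one or more of a literal 'g' (captured).
Scanning left to right: at [0:45] match '42442mmmjdgec55slb2gf74676mmmmddkecyfahig1y.g', groups = ('4244', '2', 'mmmjdgec', 'g').
4 groups means the one result is a tuple of 4 captured strings — 1 here.

[('4244', '2', 'mmmjdgec', 'g')]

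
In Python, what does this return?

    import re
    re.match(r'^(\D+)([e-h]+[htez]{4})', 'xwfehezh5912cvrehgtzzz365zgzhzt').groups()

This matches anchored at the start of the string; then one or more of a non-digit (captured); then one or more of a character in [e-h], then exactly 4 of one of [htez] (captured).
With `match`, the pattern is implicitly anchored at the beginning.
The match spans [0:8] → 'xwfehezh'.
Captured: group 1 = 'xwf', group 2 = 'ehezh'.

('xwf', 'ehezh')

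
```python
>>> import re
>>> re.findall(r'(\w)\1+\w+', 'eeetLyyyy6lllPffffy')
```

['e']

`\1` has to match the exact text group 1 already captured.
Scanning left to right: at [0:19] match 'eeetLyyyy6lllPffffy', group 1 = 'e'.
Because there's exactly one group, `findall` drops the full match and keeps group 1 from the one hit.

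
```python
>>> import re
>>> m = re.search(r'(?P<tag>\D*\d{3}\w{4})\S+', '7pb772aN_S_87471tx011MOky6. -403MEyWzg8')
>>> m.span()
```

The pattern matches zero or more of a non-digit, then exactly 3 of a digit, then exactly 4 of a word character (captured as 'tag'); then one or more of a non-whitespace character.
The match spans [1:27] → 'pb772aN_S_87471tx011MOky6.'.

(1, 27)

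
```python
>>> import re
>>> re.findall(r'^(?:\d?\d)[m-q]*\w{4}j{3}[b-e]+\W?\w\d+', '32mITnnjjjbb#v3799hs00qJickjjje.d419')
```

This matches anchored at the start of the string; then optionally a digit, then a digit (non-capturing group); then zero or more of a character in [m-q], then exactly 4 of a word character, then exactly 3 of a literal 'j'; then one or more of a character in [b-e], then optionally a non-word character, then a word character; then one or more of a digit.
With no groups in the pattern, `findall` gives back each whole match — 1 here.

['32mITnnjjjbb#v3799']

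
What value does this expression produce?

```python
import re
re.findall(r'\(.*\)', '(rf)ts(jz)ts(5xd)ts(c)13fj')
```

['(rf)ts(jz)ts(5xd)ts(c)']

With no groups in the pattern, `findall` gives back each whole match — 1 here.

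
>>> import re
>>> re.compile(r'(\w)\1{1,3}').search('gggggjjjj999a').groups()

The backreference `\1` re-matches whatever the first group consumed, character for character.
`re.search` scans for the first position where the pattern succeeds.
The match spans [0:4] → 'gggg'.
Captured: group 1 = 'g'.

('g',)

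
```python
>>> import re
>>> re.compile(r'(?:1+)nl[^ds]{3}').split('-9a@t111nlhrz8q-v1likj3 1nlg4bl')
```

['-9a@t', '8q-v1likj3 ', 'l']

Pattern: one or more of a literal '1' (non-capturing group); then the literal 'nl', then exactly 3 of any character except [ds].
Matches to split on: at [5:13] → '111nlhrz'; at [24:30] → '1nlg4b'.
The string is cut at each match, leaving 3 pieces.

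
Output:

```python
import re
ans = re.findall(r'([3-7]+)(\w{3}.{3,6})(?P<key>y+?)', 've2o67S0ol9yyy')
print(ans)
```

[('67', 'S0ol9yy', 'y')]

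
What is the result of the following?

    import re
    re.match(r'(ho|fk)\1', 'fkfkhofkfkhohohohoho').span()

The backreference `\1` re-matches whatever the first group consumed, character for character.
With `match`, the pattern is implicitly anchored at the beginning.
The match spans [0:4] → 'fkfk'.
Captured: group 1 = 'fk'.

(0, 4)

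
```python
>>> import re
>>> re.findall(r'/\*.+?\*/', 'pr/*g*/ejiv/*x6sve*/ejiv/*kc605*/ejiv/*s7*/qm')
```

With the lazy modifier that quantifier settles for the fewest repetitions that let the rest of the pattern succeed (the atoms after it are unaffected and can still be greedy).
Scanning left to right: at [2:7] → '/*g*/'; at [11:20] → '/*x6sve*/'; at [24:33] → '/*kc605*/'; at [37:43] → '/*s7*/'.
Since nothing is captured, `findall` lists the 4 matched substrings directly.

['/*g*/', '/*x6sve*/', '/*kc605*/', '/*s7*/']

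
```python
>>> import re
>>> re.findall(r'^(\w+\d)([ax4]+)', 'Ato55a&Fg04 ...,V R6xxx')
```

[('Ato55', 'a')]

Pattern: anchored at the start of the string; then one or more of a word character, then a digit (captured); then one or more of one of [ax4] (captured).
Scanning left to right: at [0:6] match 'Ato55a', groups = ('Ato55', 'a').
`findall` packs the 2 group values into a tuple for every match.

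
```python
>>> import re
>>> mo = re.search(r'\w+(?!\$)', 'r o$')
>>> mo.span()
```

The negative lookahead/lookbehind blocks any match where the forbidden context is present.
The match spans [0:1] → 'r'.

(0, 1)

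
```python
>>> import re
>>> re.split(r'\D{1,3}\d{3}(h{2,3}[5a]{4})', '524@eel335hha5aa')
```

['524@', 'hha5aa', '']

Pattern: 1 to 3 of a non-digit, then exactly 3 of a digit; then 2 to 3 of the literal 'h', then exactly 4 of one of [5a] (captured).
`re.split` interleaves the captured-group text with the surrounding fragments.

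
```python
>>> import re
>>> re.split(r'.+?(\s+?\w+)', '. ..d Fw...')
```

['', ' Fw', '...']

Pattern: one or more of any character (lazy); then one or more of whitespace (lazy), then one or more of a word character (captured).
Matches to split on: at [0:8] → '. ..d Fw'.
The group in the pattern means `split` returns the separators' captures alongside the pieces.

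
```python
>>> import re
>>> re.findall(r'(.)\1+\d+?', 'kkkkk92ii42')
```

A backreference is literal: `\1` must see the identical characters the first group matched.
Walking the string: at [0:6] match 'kkkkk9', group 1 = 'k'; at [7:10] match 'ii4', group 1 = 'i'.
With a single group, `findall` returns only what that group captured — 2 items.

['k', 'i']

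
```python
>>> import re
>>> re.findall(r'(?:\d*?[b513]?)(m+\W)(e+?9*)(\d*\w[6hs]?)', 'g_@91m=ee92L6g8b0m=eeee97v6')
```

This matches zero or more of a digit (lazy), then optionally one of [b513] (non-capturing group); then one or more of the literal 'm', then a non-word character (captured); then one or more of a literal 'e' (lazy), then zero or more of the literal '9' (captured); then zero or more of a digit, then a word character, then optionally one of [6hs] (captured).
Scanning left to right: at [3:9] match '91m=ee', groups = ('m=', 'e', 'e'); at [16:21] match '0m=ee', groups = ('m=', 'e', 'e').
Multiple groups make `findall` return tuples — one 3-tuple for each match.

[('m=', 'e', 'e'), ('m=', 'e', 'e')]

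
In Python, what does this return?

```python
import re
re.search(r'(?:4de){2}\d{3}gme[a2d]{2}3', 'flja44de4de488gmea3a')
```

None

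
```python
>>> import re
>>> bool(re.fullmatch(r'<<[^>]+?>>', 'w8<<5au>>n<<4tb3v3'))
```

False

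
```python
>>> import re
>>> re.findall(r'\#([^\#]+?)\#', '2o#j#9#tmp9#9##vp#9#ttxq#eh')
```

['j', 'tmp9', 'vp', 'ttxq']

Matches: at [2:5] match '#j#', group 1 = 'j'; at [6:12] match '#tmp9#', group 1 = 'tmp9'; at [14:18] match '#vp#', group 1 = 'vp'; at [19:25] match '#ttxq#', group 1 = 'ttxq'.
With a single group, `findall` returns only what that group captured — 4 items.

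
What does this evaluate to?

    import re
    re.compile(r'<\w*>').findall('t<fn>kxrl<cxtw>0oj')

['<fn>', '<cxtw>']

Walking the string: at [1:5] → '<fn>'; at [9:15] → '<cxtw>'.
Since nothing is captured, `findall` lists the 2 matched substrings directly.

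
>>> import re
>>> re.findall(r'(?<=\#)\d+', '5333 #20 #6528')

The lookaround is zero-width — it requires the adjacent text to match without consuming it, so the asserted text isn't part of the match.
Matches: at [6:8] → '20'; at [10:14] → '6528'.
No capturing groups, so `findall` returns the 2 full match strings.

['20', '6528']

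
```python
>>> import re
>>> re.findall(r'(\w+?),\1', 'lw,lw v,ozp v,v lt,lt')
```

The backreference `\1` re-matches whatever the first group consumed, character for character.
Scanning left to right: at [0:5] match 'lw,lw', group 1 = 'lw'; at [12:15] match 'v,v', group 1 = 'v'; at [16:21] match 'lt,lt', group 1 = 'lt'.
With a single group, `findall` returns only what that group captured — 3 items.

['lw', 'v', 'lt']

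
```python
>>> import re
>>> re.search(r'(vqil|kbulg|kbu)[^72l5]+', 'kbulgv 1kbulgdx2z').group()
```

'kbulgv 1kbu'

The match spans [0:11] → 'kbulgv 1kbu'.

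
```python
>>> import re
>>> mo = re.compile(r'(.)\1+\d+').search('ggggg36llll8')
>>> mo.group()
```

'ggggg36'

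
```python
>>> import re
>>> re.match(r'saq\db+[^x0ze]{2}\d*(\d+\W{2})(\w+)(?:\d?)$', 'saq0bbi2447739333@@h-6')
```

Pattern: the literal 'saq', then a digit, then one or more of a literal 'b'; then exactly 2 of any character except [x0ze]; then zero or more of a digit; then one or more of a digit, then exactly 2 of a non-word character (captured); then one or more of a word character (captured); then optionally a digit (non-capturing group); then anchored at the end.
`re.match` only tries the pattern at the start of the string.
Here the string doesn't start with a match, so the call returns None.

None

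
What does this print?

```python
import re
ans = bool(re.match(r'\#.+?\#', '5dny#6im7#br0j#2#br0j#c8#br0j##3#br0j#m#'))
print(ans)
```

`re.match` only tries the pattern at the start of the string.
Here the string doesn't start with a match, so the call returns None, and `bool(None)` is False.

False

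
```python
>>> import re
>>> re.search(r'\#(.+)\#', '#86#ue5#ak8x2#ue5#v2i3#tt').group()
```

`re.search` scans for the first position where the pattern succeeds.
The match spans [0:23] → '#86#ue5#ak8x2#ue5#v2i3#'.
Captured: group 1 = '86#ue5#ak8x2#ue5#v2i3'.

'#86#ue5#ak8x2#ue5#v2i3#'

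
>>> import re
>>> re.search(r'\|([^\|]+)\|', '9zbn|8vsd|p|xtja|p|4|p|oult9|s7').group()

`re.search` scans for the first position where the pattern succeeds.
The match spans [4:10] → '|8vsd|'.
Captured: group 1 = '8vsd'.

'|8vsd|'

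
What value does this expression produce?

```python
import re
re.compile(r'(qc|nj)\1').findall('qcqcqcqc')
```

`\1` has to match the exact text group 1 already captured.
`findall` collects group 1 from each match (2 total).

['qc', 'qc']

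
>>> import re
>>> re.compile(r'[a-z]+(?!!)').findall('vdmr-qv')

['vdmr', 'qv']

`(?!…)`/`(?<!…)` only lets a position through if the neighbouring text does NOT match; no characters are consumed.
With no groups in the pattern, `findall` gives back each whole match — 2 here.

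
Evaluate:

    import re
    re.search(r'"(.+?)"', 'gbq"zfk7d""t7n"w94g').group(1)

'zfk7d'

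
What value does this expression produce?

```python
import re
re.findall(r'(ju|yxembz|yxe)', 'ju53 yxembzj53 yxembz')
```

['ju', 'yxembz', 'yxembz']

Alternation tries branches left to right and keeps the first one that lets the overall match succeed at that position.
One capturing group, so `findall` returns just the captured substring from each match — 3 in all.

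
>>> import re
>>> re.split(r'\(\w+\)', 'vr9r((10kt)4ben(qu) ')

The string is cut at each match, leaving 3 pieces.

['vr9r(', '4ben', ' ']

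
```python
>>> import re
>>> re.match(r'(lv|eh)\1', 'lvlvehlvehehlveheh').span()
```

`re.match` only tries the pattern at the start of the string.
The match spans [0:4] → 'lvlv'.

(0, 4)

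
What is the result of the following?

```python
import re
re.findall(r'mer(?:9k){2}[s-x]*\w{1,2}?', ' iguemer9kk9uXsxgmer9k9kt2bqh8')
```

['mer9k9kt2']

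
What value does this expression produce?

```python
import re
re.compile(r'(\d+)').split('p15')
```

['p', '15', '']

Because the pattern has a capturing group, `split` also inserts each captured text between the pieces.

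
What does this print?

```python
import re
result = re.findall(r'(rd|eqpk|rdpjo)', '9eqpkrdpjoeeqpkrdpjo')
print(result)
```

['eqpk', 'rd', 'eqpk', 'rd']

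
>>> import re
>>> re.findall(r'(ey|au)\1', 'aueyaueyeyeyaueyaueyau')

['ey']

The backreference `\1` re-matches whatever the first group consumed, character for character.
`findall` collects group 1 from the one match (1 total).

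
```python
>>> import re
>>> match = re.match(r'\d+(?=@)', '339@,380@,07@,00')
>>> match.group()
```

'339'

Lookahead/lookbehind check context without consuming it, so the matched span excludes the asserted characters.
`match` is anchored at position 0; if the pattern doesn't fit there, it returns None.
The match spans [0:3] → '339'.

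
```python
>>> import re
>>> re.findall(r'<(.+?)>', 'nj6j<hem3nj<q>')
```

Walking the string: at [4:14] match '<hem3nj<q>', group 1 = 'hem3nj<q'.
One capturing group, so `findall` returns just the captured substring from the one match — 1 in all.

['hem3nj<q']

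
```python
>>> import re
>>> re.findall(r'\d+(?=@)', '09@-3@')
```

Because the assertion is zero-width, the text it checks is not consumed and won't appear in the result.
Matches: at [0:2] → '09'; at [4:5] → '3'.
Since nothing is captured, `findall` lists the 2 matched substrings directly.

['09', '3']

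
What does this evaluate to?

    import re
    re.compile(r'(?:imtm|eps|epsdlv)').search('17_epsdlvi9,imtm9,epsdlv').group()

Alternation tries branches left to right and keeps the first one that lets the overall match succeed at that position.
The match spans [3:6] → 'eps'.

'eps'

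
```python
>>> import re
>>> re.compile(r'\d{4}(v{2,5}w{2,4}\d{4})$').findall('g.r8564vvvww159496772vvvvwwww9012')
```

['vvvvwwww9012']

The pattern matches exactly 4 of a digit; then 2 to 5 of a literal 'v', then 2 to 4 of the literal 'w', then exactly 4 of a digit (captured); then anchored at the end.
Scanning left to right: at [17:33] match '6772vvvvwwww9012', group 1 = 'vvvvwwww9012'.
One capturing group, so `findall` returns just the captured substring from the one match — 1 in all.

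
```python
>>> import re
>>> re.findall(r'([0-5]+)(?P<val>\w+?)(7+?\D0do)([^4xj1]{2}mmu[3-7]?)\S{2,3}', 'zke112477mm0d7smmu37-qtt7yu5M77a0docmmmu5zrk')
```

A non-greedy quantifier consumes as few characters as it can — just enough that the remainder of the pattern still matches from where it stops; whatever follows it matches normally.
With 4 capturing groups, `findall` returns a 4-tuple per match.

[('5', 'M', '77a0do', 'cmmmu5')]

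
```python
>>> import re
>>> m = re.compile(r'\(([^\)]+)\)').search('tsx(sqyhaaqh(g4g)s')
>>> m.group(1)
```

'sqyhaaqh(g4g'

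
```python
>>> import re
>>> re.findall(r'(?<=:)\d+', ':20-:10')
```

Lookahead/lookbehind check context without consuming it, so the matched span excludes the asserted characters.
With no groups in the pattern, `findall` gives back each whole match — 2 here.

['20', '10']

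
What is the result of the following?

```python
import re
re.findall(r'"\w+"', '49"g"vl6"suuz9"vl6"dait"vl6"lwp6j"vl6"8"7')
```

`findall` yields the raw match text (5 of them) because the pattern has no groups.

['"g"', '"suuz9"', '"dait"', '"lwp6j"', '"8"']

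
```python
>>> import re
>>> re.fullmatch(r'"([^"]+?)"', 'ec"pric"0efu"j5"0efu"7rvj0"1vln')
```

`fullmatch` succeeds only if the pattern covers the string from start to end.
Here there's no way to consume every character, so the call returns None.

None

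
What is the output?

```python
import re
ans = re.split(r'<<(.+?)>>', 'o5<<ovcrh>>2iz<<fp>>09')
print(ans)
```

With the lazy modifier that quantifier settles for the fewest repetitions that let the rest of the pattern succeed (the atoms after it are unaffected and can still be greedy).
Matches to split on: at [2:11] → '<<ovcrh>>'; at [14:20] → '<<fp>>'.
The group in the pattern means `split` returns the separators' captures alongside the pieces.

['o5', 'ovcrh', '2iz', 'fp', '09']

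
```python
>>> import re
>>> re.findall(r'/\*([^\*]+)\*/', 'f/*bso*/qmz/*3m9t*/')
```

['bso', '3m9t']

Scanning left to right: at [1:8] match '/*bso*/', group 1 = 'bso'; at [11:19] match '/*3m9t*/', group 1 = '3m9t'.
With a single group, `findall` returns only what that group captured — 2 items.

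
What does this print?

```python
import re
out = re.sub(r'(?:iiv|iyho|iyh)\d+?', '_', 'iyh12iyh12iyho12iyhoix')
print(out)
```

_2_2_2iyhoix

`sub` substitutes '_' at each match site.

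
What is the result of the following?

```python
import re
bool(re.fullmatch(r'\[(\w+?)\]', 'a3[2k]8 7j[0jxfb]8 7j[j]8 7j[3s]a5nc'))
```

`re.fullmatch` is like wrapping the pattern in `^…$` (in single-line mode).
Here the string isn't matched end-to-end, so the call returns None, and `bool(None)` is False.

False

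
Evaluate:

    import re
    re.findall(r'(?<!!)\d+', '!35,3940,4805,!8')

`(?!…)`/`(?<!…)` only lets a position through if the neighbouring text does NOT match; no characters are consumed.
With no groups in the pattern, `findall` gives back each whole match — 3 here.

['5', '3940', '4805']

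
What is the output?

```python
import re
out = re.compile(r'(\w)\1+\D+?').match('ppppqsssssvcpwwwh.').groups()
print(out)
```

The match spans [0:5] → 'ppppq'.
Captured: group 1 = 'p'.

('p',)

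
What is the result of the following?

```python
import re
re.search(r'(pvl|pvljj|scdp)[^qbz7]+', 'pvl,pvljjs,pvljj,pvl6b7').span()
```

The match spans [0:21] → 'pvl,pvljjs,pvljj,pvl6'.

(0, 21)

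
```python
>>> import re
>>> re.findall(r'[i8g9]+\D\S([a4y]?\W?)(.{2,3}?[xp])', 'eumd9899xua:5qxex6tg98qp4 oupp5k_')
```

[('a:', '5qx'), ('4 ', 'oup')]

A `+?`/`*?`/`{m,n}?` starts at its minimum and grows only as far as needed for what follows to match.
Multiple groups make `findall` return tuples — one 2-tuple for each match.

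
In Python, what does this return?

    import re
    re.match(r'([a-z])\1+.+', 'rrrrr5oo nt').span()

(0, 11)

After group 1 captures some text, `\1` only succeeds where that same text appears again.
`re.match` won't scan ahead — the pattern has to work from the very first character.
The match spans [0:11] → 'rrrrr5oo nt'.
Captured: group 1 = 'r'.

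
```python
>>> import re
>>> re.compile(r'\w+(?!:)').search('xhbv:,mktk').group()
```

Because the assertion is negative and zero-width, positions next to the forbidden text are skipped.
`search` walks the string left to right and returns the first match it finds.
The match spans [0:3] → 'xhb'.

'xhb'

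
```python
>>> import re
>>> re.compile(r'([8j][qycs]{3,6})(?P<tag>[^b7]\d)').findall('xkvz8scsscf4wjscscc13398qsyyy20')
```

Pattern: one of [8j], then 3 to 6 of one of [qycs] (captured); then any character except [b7], then a digit (captured as 'tag').
Scanning left to right: at [4:12] match '8scsscf4', groups = ('8scssc', 'f4'); at [13:21] match 'jscscc13', groups = ('jscscc', '13'); at [23:31] match '8qsyyy20', groups = ('8qsyyy', '20').
Multiple groups make `findall` return tuples — one 2-tuple for each match.

[('8scssc', 'f4'), ('jscscc', '13'), ('8qsyyy', '20')]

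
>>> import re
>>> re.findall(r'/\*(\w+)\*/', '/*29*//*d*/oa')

['29', 'd']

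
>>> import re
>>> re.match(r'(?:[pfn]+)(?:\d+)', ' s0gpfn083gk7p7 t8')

None

The pattern matches one or more of one of [pfn] (non-capturing group); then one or more of a digit (non-capturing group).
`re.match` only tries the pattern at the start of the string.
Here the string doesn't start with a match, so the call returns None.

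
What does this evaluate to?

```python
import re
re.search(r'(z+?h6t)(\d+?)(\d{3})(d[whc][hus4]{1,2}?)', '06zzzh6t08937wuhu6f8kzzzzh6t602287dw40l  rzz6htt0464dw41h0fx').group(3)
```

This matches one or more of the literal 'z' (lazy), then the literal 'h6t' (captured); then one or more of a digit (lazy) (captured); then exactly 3 of a digit (captured); then the literal 'd', then one of [whc], then 1 to 2 of one of [hus4] (lazy) (captured).
`re.search` scans for the first position where the pattern succeeds.
The match spans [21:37] → 'zzzzh6t602287dw4'.
Captured: group 1 = 'zzzzh6t', group 2 = '602', group 3 = '287', group 4 = 'dw4'.

'287'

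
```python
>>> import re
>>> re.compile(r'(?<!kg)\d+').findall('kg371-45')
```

['71', '45']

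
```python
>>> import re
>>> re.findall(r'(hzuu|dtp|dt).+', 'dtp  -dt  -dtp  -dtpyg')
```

['dtp']

Alternation tries branches left to right and keeps the first one that lets the overall match succeed at that position.
Scanning left to right: at [0:22] match 'dtp  -dt  -dtp  -dtpyg', group 1 = 'dtp'.
One capturing group, so `findall` returns just the captured substring from the one match — 1 in all.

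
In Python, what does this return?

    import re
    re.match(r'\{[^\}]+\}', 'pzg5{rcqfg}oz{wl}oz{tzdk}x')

None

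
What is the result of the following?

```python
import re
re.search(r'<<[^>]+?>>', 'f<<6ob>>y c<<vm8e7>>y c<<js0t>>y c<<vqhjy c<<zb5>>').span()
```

`re.search` scans for the first position where the pattern succeeds.
The match spans [1:8] → '<<6ob>>'.

(1, 8)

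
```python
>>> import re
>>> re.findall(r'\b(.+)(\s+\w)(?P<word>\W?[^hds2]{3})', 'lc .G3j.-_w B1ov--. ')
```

[('lc .G3j.-_w', ' B', '1ov')]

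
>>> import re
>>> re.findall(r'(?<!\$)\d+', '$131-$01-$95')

['31', '1', '5']

A negative assertion filters positions out without eating any characters.
Matches: at [2:4] → '31'; at [7:8] → '1'; at [11:12] → '5'.
No capturing groups, so `findall` returns the 3 full match strings.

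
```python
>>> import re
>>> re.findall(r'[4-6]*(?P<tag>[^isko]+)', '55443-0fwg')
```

['3-0fwg']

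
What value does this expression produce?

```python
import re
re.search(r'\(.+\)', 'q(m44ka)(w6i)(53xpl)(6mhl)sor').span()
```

`re.search` scans for the first position where the pattern succeeds.
The match spans [1:26] → '(m44ka)(w6i)(53xpl)(6mhl)'.

(1, 26)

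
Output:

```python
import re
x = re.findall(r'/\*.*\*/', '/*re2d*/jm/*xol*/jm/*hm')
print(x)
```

['/*re2d*/jm/*xol*/']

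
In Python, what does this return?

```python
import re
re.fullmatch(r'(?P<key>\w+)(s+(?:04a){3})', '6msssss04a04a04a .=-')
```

None

For `fullmatch`, every character of the input must be accounted for by the pattern.
Here the string isn't matched end-to-end, so the call returns None.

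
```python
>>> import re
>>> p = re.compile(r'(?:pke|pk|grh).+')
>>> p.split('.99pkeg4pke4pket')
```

Matches to split on: at [3:16] → 'pkeg4pke4pket'.
The string is cut at each match, leaving 2 pieces.

['.99', '']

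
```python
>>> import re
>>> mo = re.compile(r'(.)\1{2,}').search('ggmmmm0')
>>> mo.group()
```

'mmmm'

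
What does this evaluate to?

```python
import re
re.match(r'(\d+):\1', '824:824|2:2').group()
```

'824:824'

`match` is anchored at position 0; if the pattern doesn't fit there, it returns None.
The match spans [0:7] → '824:824'.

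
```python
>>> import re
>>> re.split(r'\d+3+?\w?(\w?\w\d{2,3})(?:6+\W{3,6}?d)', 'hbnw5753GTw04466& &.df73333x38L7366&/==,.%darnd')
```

['hbnw', 'Tw044', 'f73333x38L7366&/==,.%darnd']

This matches one or more of a digit, then one or more of the literal '3' (lazy), then optionally a word character; then optionally a word character, then a word character, then 2 to 3 of a digit (captured); then one or more of a literal '6', then 3 to 6 of a non-word character (lazy), then a literal 'd' (non-capturing group).
The group in the pattern means `split` returns the separators' captures alongside the pieces.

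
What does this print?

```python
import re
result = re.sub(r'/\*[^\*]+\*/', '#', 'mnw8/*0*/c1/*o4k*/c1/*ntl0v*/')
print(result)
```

mnw8#c1#c1#

Each match is replaced by '#'.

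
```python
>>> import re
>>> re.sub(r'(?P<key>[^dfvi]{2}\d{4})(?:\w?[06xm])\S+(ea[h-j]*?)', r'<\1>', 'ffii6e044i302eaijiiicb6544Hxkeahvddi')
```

'ffii6e044i302eaijiii<cb6544>hvddi'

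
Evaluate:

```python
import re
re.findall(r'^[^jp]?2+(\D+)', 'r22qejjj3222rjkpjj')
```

['qejjj']

This matches anchored at the start of the string; then optionally any character except [jp]; then one or more of a literal '2'; then one or more of a non-digit (captured).
Walking the string: at [0:8] match 'r22qejjj', group 1 = 'qejjj'.
`findall` collects group 1 from the one match (1 total).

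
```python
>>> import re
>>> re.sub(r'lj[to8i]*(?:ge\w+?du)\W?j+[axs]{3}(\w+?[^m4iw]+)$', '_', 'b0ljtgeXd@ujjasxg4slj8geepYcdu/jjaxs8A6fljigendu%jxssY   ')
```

'b0ljtgeXd@ujjasxg4s_'

Pattern: the literal 'lj', then zero or more of one of [to8i]; then the literal 'ge', then one or more of a word character (lazy), then the literal 'du' (non-capturing group); then optionally a non-word character; then one or more of the literal 'j', then exactly 3 of one of [axs]; then one or more of a word character (lazy), then one or more of any character except [m4iw] (captured); then anchored at the end.
Every occurrence is swapped for '_'.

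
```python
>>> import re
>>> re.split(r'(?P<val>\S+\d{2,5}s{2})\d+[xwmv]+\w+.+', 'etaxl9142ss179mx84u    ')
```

Pattern: one or more of a non-whitespace character, then 2 to 5 of a digit, then exactly 2 of a literal 's' (captured as 'val'); then one or more of a digit, then one or more of one of [xwmv], then one or more of a word character; then one or more of any character.
Matches to split on: at [0:23] → 'etaxl9142ss179mx84u    '.
Because the pattern has a capturing group, `split` also inserts each captured text between the pieces.

['', 'etaxl9142ss', '']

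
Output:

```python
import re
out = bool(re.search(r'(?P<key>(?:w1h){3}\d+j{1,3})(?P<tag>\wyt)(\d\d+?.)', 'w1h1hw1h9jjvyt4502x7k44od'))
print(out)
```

Pattern: the literal 'w1h' repeated 3 times, then one or more of a digit, then 1 to 3 of the literal 'j' (captured as 'key'); then a word character, then the literal 'yt' (captured as 'tag'); then a digit, then one or more of a digit (lazy), then any character (captured).
Unlike `match`, `search` isn't anchored — it looks for the pattern anywhere in the string.
Here no position works, so the call returns None, and `bool(None)` is False.

False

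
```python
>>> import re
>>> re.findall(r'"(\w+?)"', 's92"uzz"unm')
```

Walking the string: at [3:8] match '"uzz"', group 1 = 'uzz'.
One capturing group, so `findall` returns just the captured substring from the one match — 1 in all.

['uzz']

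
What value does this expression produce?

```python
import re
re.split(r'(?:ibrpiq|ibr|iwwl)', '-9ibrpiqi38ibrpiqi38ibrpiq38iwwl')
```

Branches in `(...|...)` are attempted left-to-right; the first branch that allows the whole pattern to succeed is taken.
Splitting on the pattern gives 5 pieces.

['-9', 'i38', 'i38', '38', '']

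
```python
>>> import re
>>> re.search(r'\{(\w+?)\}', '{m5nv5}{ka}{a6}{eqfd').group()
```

'{m5nv5}'

The match spans [0:7] → '{m5nv5}'.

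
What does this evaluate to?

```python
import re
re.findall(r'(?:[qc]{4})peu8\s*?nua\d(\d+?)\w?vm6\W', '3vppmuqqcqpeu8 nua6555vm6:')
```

['55']

The pattern matches exactly 4 of one of [qc] (non-capturing group); then the literal 'pe', then the literal 'u8', then zero or more of whitespace (lazy); then the literal 'nua', then a digit; then one or more of a digit (lazy) (captured); then optionally a word character, then the literal 'vm6', then a non-word character.
Walking the string: at [6:26] match 'qqcqpeu8 nua6555vm6:', group 1 = '55'.
With a single group, `findall` returns only what that group captured — 1 item.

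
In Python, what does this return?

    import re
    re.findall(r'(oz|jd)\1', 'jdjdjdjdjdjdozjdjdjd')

`\1` is not a pattern — it's the concrete string captured by group 1, re-applied verbatim.
`findall` collects group 1 from each match (4 total).

['jd', 'jd', 'jd', 'jd']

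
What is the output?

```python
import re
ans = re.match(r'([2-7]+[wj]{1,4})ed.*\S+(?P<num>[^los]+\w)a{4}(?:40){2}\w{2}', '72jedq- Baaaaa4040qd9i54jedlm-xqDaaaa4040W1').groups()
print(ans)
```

('72j', 'qD')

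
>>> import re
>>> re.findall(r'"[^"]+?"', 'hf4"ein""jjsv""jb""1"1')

['"ein"', '"jjsv"', '"jb"', '"1"']

`findall` yields the raw match text (4 of them) because the pattern has no groups.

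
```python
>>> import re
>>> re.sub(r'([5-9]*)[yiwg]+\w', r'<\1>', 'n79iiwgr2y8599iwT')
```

This matches zero or more of a character in [5-9] (captured); then one or more of one of [yiwg], then a word character.
Matches: at [1:8] → '79iiwgr'; at [9:11] → 'y8'; at [11:17] → '599iwT'.
`\1` in the replacement pulls in group 1's text for each match.

'n<79>2<><599>'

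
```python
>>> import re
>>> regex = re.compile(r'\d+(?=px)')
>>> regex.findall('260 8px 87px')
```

The positive lookaround only admits positions where the adjacent text matches; those characters stay outside the span.
Scanning left to right: at [4:5] → '8'; at [8:10] → '87'.
Since nothing is captured, `findall` lists the 2 matched substrings directly.

['8', '87']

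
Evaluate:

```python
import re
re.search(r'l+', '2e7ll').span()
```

(3, 5)

The pattern matches one or more of a literal 'l'.
`search` walks the string left to right and returns the first match it finds.
The match spans [3:5] → 'll'.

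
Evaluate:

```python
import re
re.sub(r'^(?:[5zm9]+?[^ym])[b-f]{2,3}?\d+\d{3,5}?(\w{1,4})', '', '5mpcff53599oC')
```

''

Each match is replaced by ''.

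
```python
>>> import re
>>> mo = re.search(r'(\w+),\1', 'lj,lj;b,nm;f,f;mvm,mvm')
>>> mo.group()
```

'lj,lj'

A backreference is literal: `\1` must see the identical characters the first group matched.
The match spans [0:5] → 'lj,lj'.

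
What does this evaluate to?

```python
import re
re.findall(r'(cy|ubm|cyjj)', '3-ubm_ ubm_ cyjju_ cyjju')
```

['ubm', 'ubm', 'cy', 'cy']

Alternation tries branches left to right and keeps the first one that lets the overall match succeed at that position.
Walking the string: at [2:5] match 'ubm', group 1 = 'ubm'; at [7:10] match 'ubm', group 1 = 'ubm'; at [12:14] match 'cy', group 1 = 'cy'; at [19:21] match 'cy', group 1 = 'cy'.
With a single group, `findall` returns only what that group captured — 4 items.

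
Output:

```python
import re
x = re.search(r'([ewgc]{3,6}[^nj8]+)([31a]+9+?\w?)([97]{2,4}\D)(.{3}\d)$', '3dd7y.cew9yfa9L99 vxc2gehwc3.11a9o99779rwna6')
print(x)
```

None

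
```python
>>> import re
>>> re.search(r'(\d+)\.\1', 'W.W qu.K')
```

`\1` is not a pattern — it's the concrete string captured by group 1, re-applied verbatim.
Unlike `match`, `search` isn't anchored — it looks for the pattern anywhere in the string.
Here the pattern never matches, so the call returns None.

None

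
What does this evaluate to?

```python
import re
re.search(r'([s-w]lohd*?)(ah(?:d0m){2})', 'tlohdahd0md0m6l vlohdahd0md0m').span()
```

Pattern: a character in [s-w], then the literal 'loh', then zero or more of the literal 'd' (lazy) (captured); then the literal 'ah', then the literal 'd0m' repeated 2 times (captured).
`re.search` tries every starting position until one works.
The match spans [0:13] → 'tlohdahd0md0m'.
Captured: group 1 = 'tlohd', group 2 = 'ahd0md0m'.

(0, 13)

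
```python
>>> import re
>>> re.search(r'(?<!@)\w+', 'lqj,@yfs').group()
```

'lqj'

Because the assertion is negative and zero-width, positions next to the forbidden text are skipped.
The match spans [0:3] → 'lqj'.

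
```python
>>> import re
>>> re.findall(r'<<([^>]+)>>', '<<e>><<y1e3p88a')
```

['e']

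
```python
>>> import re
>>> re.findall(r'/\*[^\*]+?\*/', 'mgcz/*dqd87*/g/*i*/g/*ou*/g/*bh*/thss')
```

['/*dqd87*/', '/*i*/', '/*ou*/', '/*bh*/']

Walking the string: at [4:13] → '/*dqd87*/'; at [14:19] → '/*i*/'; at [20:26] → '/*ou*/'; at [27:33] → '/*bh*/'.
No capturing groups, so `findall` returns the 4 full match strings.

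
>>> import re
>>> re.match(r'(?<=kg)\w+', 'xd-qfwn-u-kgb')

None

With `match`, the pattern is implicitly anchored at the beginning.
Here position 0 doesn't satisfy it, so the call returns None.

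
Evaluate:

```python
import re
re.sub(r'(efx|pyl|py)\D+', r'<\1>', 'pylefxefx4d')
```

'<pyl>4d'

`|` is ordered: at each position the engine commits to the first alternative that works.
Matches: at [0:9] → 'pylefxefx'.
The replacement refers to a captured group, so each match is rewritten using its own captured text.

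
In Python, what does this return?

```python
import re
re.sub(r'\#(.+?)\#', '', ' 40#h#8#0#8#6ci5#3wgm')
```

' 40883wgm'

With the lazy modifier that quantifier settles for the fewest repetitions that let the rest of the pattern succeed (the atoms after it are unaffected and can still be greedy).
Every occurrence is swapped for ''.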